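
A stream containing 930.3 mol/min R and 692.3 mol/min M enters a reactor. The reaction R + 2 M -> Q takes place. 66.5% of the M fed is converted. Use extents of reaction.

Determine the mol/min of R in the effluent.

700 mol/min

M reacted = 0.665 × 692.3 = 460.4 mol/min; ν_M = −2, so ξ = 460.4/2 = 230.2 mol/min.
Outlet amounts (n = n₀ + ν ξ):
  R: 930.3 − 1(230.2) = 700.1
  M: 692.3 − 2(230.2) = 231.9
  Q: 0 + 1(230.2) = 230.2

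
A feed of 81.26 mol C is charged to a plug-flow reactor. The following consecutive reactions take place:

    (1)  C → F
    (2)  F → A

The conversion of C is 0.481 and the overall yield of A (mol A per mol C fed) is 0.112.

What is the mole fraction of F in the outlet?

Conversion of C: C consumed = 1ξ₁ = 0.481 × 81.26 → ξ₁ = 39.09 mol.
Yield of A: 1ξ₂ / 81.26 = 0.112 → ξ₂ = 9.101 mol.
Outlet amounts (n = n₀ + Σ ν·ξ):
  C: 81.26 − 1(39.09) = 42.17
  F: 0 + 1(39.09) − 1(9.101) = 29.98
  A: 0 + 1(9.101) = 9.101
Total out = 81.26 mol; y_F = 29.98 / 81.26 = 0.369.

0.369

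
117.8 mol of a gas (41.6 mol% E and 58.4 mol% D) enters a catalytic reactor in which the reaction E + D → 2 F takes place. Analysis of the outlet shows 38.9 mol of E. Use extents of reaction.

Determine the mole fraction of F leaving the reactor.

0.172

For E: n = n₀ − 1ξ → 38.9 = 49 − 1ξ, giving ξ = 10.1 mol.
Outlet amounts (n = n₀ + ν ξ):
  E: 49 − 1(10.1) = 38.9
  D: 68.8 − 1(10.1) = 58.69
  F: 0 + 2(10.1) = 20.21
Total out = 117.8 mol; y_F = 20.21 / 117.8 = 0.1716.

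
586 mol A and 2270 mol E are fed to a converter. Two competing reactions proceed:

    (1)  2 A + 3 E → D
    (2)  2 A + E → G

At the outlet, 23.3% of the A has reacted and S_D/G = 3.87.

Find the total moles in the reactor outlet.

Conversion of A: A consumed = 0.233 × 586 = 136.5 mol = 2ξ₁ + 2ξ₂.
Selectivity: 1ξ₁ / (1ξ₂) = 3.87 → ξ₁ = 3.87 ξ₂.
Substitute: (2·3.87 + 2) ξ₂ = 136.5 → ξ₂ = 14.02 mol, ξ₁ = 54.25 mol.
Outlet amounts (n = n₀ + Σ ν·ξ):
  A: 586 − 2(54.25) − 2(14.02) = 449.5
  E: 2270 − 3(54.25) − 1(14.02) = 2093
  D: 0 + 1(54.25) = 54.25
  G: 0 + 1(14.02) = 14.02
Total out = 449.5 + 2093 + 54.25 + 14.02 = 2611 mol.

2610 mol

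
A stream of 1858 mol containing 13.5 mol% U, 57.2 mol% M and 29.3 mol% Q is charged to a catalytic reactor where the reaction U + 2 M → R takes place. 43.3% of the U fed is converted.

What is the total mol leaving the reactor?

U reacted = 0.433 × 250.8 = 108.6 mol; ν_U = −1, so ξ = 108.6/1 = 108.6 mol.
Outlet amounts (n = n₀ + ν ξ):
  U: 250.8 − 1(108.6) = 142.2
  M: 1063 − 2(108.6) = 845.6
  R: 0 + 1(108.6) = 108.6
  Q: 544.4 (inert)
Total out = 142.2 + 845.6 + 108.6 + 544.4 = 1641 mol.

1640 mol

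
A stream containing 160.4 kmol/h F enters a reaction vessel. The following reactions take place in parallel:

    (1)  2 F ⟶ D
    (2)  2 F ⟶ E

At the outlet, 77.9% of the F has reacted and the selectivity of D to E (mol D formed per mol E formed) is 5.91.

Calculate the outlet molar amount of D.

Conversion of F: F consumed = 0.779 × 160.4 = 125 kmol/h = 2ξ₁ + 2ξ₂.
Selectivity: 1ξ₁ / (1ξ₂) = 5.91 → ξ₁ = 5.91 ξ₂.
Substitute: (2·5.91 + 2) ξ₂ = 125 → ξ₂ = 9.041 kmol/h, ξ₁ = 53.43 kmol/h.
Outlet amounts (n = n₀ + Σ ν·ξ):
  F: 160.4 − 2(53.43) − 2(9.041) = 35.45
  D: 0 + 1(53.43) = 53.43
  E: 0 + 1(9.041) = 9.041

53.4 kmol/h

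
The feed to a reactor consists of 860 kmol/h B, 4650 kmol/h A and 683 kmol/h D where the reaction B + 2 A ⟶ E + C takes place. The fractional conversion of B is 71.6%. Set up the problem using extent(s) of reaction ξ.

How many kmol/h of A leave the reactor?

3420 kmol/h

B reacted = 0.716 × 860 = 615.8 kmol/h; ν_B = −1, so ξ = 615.8/1 = 615.8 kmol/h.
Outlet amounts (n = n₀ + ν ξ):
  B: 860 − 1(615.8) = 244.2
  A: 4650 − 2(615.8) = 3418
  E: 0 + 1(615.8) = 615.8
  C: 0 + 1(615.8) = 615.8
  D: 683 (inert)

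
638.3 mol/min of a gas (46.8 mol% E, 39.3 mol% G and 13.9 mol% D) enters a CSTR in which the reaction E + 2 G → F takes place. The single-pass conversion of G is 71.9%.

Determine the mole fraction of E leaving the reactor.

0.455

G reacted = 0.719 × 250.9 = 180.4 mol/min; ν_G = −2, so ξ = 180.4/2 = 90.18 mol/min.
Outlet amounts (n = n₀ + ν ξ):
  E: 298.7 − 1(90.18) = 208.5
  G: 250.9 − 2(90.18) = 70.49
  F: 0 + 1(90.18) = 90.18
  D: 88.72 (inert)
Total out = 457.9 mol/min; y_E = 208.5 / 457.9 = 0.4554.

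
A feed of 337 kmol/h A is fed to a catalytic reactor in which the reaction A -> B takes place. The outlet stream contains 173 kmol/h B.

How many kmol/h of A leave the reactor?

For B: n = n₀ + 1ξ → 173 = 0 + 1ξ, giving ξ = 173 kmol/h.
Outlet amounts (n = n₀ + ν ξ):
  A: 337 − 1(173) = 164
  B: 0 + 1(173) = 173

164 kmol/h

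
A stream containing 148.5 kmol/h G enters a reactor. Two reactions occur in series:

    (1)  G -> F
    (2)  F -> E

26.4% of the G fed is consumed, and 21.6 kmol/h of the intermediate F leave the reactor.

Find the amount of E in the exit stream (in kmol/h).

17.6 kmol/h

Conversion of G: G consumed = 1ξ₁ = 0.264 × 148.5 → ξ₁ = 39.2 kmol/h.
F balance: n_F = 0 + 1ξ₁ − 1ξ₂ = 21.6 → ξ₂ = (1·39.2 − 21.6)/1 = 17.6 kmol/h.
Outlet amounts (n = n₀ + Σ ν·ξ):
  G: 148.5 − 1(39.2) = 109.3
  F: 0 + 1(39.2) − 1(17.6) = 21.6
  E: 0 + 1(17.6) = 17.6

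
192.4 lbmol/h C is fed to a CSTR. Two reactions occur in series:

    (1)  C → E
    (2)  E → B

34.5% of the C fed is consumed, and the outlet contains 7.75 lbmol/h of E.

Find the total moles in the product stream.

Conversion of C: C consumed = 1ξ₁ = 0.345 × 192.4 → ξ₁ = 66.38 lbmol/h.
E balance: n_E = 0 + 1ξ₁ − 1ξ₂ = 7.75 → ξ₂ = (1·66.38 − 7.75)/1 = 58.63 lbmol/h.
Outlet amounts (n = n₀ + Σ ν·ξ):
  C: 192.4 − 1(66.38) = 126
  E: 0 + 1(66.38) − 1(58.63) = 7.75
  B: 0 + 1(58.63) = 58.63
Total out = 126 + 7.75 + 58.63 = 192.4 lbmol/h.

192 lbmol/h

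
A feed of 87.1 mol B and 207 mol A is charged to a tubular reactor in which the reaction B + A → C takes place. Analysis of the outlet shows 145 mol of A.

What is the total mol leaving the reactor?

232 mol

For A: n = n₀ − 1ξ → 145 = 207 − 1ξ, giving ξ = 62 mol.
Outlet amounts (n = n₀ + ν ξ):
  B: 87.1 − 1(62) = 25.1
  A: 207 − 1(62) = 145
  C: 0 + 1(62) = 62
Total out = 25.1 + 145 + 62 = 232.1 mol.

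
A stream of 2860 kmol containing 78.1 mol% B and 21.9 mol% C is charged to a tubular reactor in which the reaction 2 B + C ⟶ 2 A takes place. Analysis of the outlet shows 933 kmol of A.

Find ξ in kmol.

ξ = 466 kmol

For A: n = n₀ + 2ξ → 933 = 0 + 2ξ, giving ξ = 466.5 kmol.
Outlet amounts (n = n₀ + ν ξ):
  B: 2234 − 2(466.5) = 1301
  C: 626.3 − 1(466.5) = 159.8
  A: 0 + 2(466.5) = 933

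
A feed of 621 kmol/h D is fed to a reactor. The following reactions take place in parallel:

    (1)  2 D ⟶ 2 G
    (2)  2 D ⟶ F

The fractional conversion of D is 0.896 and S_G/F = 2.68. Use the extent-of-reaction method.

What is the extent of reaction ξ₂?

Conversion of D: D consumed = 0.896 × 621 = 556.4 kmol/h = 2ξ₁ + 2ξ₂.
Selectivity: 2ξ₁ / (1ξ₂) = 2.68 → ξ₁ = 1.34 ξ₂.
Substitute: (2·1.34 + 2) ξ₂ = 556.4 → ξ₂ = 118.9 kmol/h, ξ₁ = 159.3 kmol/h.
Outlet amounts (n = n₀ + Σ ν·ξ):
  D: 621 − 2(159.3) − 2(118.9) = 64.58
  G: 0 + 2(159.3) = 318.6
  F: 0 + 1(118.9) = 118.9

ξ₂ = 119 kmol/h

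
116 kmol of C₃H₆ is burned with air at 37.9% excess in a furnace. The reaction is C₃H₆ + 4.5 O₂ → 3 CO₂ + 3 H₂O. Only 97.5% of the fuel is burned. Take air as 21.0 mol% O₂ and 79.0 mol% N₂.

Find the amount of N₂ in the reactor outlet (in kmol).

Stoichiometric O₂ = 4.5 × 116 = 522 kmol; O₂ fed = 522 × 1.379 = 719.8 kmol.
N₂ fed = 719.8 × 79/21 = 2708 kmol.
Fuel reacted = 0.975 × 116 → ξ = 113.1 kmol.
Outlet (n = n₀ + ν ξ):
  C₃H₆: 116 − 1(113.1) = 2.9
  O₂: 719.8 − 4.5(113.1) = 210.9
  N₂: 2708 (inert)
  CO₂: 0 + 3(113.1) = 339.3
  H₂O: 0 + 3(113.1) = 339.3

2710 kmol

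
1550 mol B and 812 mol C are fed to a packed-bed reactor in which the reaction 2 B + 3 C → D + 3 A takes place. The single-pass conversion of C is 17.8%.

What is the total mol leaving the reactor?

C reacted = 0.178 × 812 = 144.5 mol; ν_C = −3, so ξ = 144.5/3 = 48.18 mol.
Outlet amounts (n = n₀ + ν ξ):
  B: 1550 − 2(48.18) = 1454
  C: 812 − 3(48.18) = 667.5
  D: 0 + 1(48.18) = 48.18
  A: 0 + 3(48.18) = 144.5
Total out = 1454 + 667.5 + 48.18 + 144.5 = 2314 mol.

2310 mol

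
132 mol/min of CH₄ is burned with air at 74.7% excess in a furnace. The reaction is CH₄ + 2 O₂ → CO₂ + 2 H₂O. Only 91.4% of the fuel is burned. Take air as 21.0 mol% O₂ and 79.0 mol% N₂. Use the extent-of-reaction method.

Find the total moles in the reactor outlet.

2330 mol/min

Stoichiometric O₂ = 2 × 132 = 264 mol/min; O₂ fed = 264 × 1.747 = 461.2 mol/min.
N₂ fed = 461.2 × 79/21 = 1735 mol/min.
Fuel reacted = 0.914 × 132 → ξ = 120.6 mol/min.
Outlet (n = n₀ + ν ξ):
  CH₄: 132 − 1(120.6) = 11.35
  O₂: 461.2 − 2(120.6) = 219.9
  N₂: 1735 (inert)
  CO₂: 0 + 1(120.6) = 120.6
  H₂O: 0 + 2(120.6) = 241.3
Total out = 11.35 + 219.9 + 1735 + 120.6 + 241.3 = 2328 mol/min.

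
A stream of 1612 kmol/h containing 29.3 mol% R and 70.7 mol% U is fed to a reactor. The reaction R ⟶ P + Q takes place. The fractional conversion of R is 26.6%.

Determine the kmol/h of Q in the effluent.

R reacted = 0.266 × 472.3 = 125.6 kmol/h; ν_R = −1, so ξ = 125.6/1 = 125.6 kmol/h.
Outlet amounts (n = n₀ + ν ξ):
  R: 472.3 − 1(125.6) = 346.7
  P: 0 + 1(125.6) = 125.6
  Q: 0 + 1(125.6) = 125.6
  U: 1140 (inert)

126 kmol/h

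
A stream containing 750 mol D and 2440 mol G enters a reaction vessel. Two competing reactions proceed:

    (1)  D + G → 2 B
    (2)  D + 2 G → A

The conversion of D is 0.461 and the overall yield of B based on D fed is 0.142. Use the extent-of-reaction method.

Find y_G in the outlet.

Yield of B: 2ξ₁ / 750 = 0.142 → ξ₁ = 53.25 mol.
Conversion of D: 1ξ₁ + 1ξ₂ = 0.461 × 750 = 345.8 → ξ₂ = 292.5 mol.
Outlet amounts (n = n₀ + Σ ν·ξ):
  D: 750 − 1(53.25) − 1(292.5) = 404.2
  G: 2440 − 1(53.25) − 2(292.5) = 1802
  B: 0 + 2(53.25) = 106.5
  A: 0 + 1(292.5) = 292.5
Total out = 2605 mol; y_G = 1802 / 2605 = 0.6917.

0.692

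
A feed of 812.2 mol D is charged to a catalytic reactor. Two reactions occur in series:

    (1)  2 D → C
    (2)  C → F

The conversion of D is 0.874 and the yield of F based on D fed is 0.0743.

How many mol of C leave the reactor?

Conversion of D: D consumed = 2ξ₁ = 0.874 × 812.2 → ξ₁ = 354.9 mol.
Yield of F: 1ξ₂ / 812.2 = 0.0743 → ξ₂ = 60.35 mol.
Outlet amounts (n = n₀ + Σ ν·ξ):
  D: 812.2 − 2(354.9) = 102.3
  C: 0 + 1(354.9) − 1(60.35) = 294.6
  F: 0 + 1(60.35) = 60.35

295 mol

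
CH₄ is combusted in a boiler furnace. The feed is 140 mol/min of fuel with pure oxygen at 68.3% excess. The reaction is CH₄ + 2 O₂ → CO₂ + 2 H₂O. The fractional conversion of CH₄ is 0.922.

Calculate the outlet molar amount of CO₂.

129 mol/min

Stoichiometric O₂ = 2 × 140 = 280 mol/min; O₂ fed = 280 × 1.683 = 471.2 mol/min.
Fuel reacted = 0.922 × 140 → ξ = 129.1 mol/min.
Outlet (n = n₀ + ν ξ):
  CH₄: 140 − 1(129.1) = 10.92
  O₂: 471.2 − 2(129.1) = 213.1
  CO₂: 0 + 1(129.1) = 129.1
  H₂O: 0 + 2(129.1) = 258.2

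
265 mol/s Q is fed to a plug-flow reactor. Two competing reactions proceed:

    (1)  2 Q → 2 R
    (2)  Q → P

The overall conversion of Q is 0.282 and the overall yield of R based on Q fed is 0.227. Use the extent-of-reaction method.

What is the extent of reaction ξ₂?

Yield of R: 2ξ₁ / 265 = 0.227 → ξ₁ = 30.08 mol/s.
Conversion of Q: 2ξ₁ + 1ξ₂ = 0.282 × 265 = 74.73 → ξ₂ = 14.57 mol/s.
Outlet amounts (n = n₀ + Σ ν·ξ):
  Q: 265 − 2(30.08) − 1(14.57) = 190.3
  R: 0 + 2(30.08) = 60.16
  P: 0 + 1(14.57) = 14.57

ξ₂ = 14.6 mol/s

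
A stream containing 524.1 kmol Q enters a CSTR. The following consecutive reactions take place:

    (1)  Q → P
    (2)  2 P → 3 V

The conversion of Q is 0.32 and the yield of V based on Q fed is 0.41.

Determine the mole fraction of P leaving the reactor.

0.0411

Conversion of Q: Q consumed = 1ξ₁ = 0.32 × 524.1 → ξ₁ = 167.7 kmol.
Yield of V: 3ξ₂ / 524.1 = 0.41 → ξ₂ = 71.63 kmol.
Outlet amounts (n = n₀ + Σ ν·ξ):
  Q: 524.1 − 1(167.7) = 356.4
  P: 0 + 1(167.7) − 2(71.63) = 24.46
  V: 0 + 3(71.63) = 214.9
Total out = 595.7 kmol; y_P = 24.46 / 595.7 = 0.04106.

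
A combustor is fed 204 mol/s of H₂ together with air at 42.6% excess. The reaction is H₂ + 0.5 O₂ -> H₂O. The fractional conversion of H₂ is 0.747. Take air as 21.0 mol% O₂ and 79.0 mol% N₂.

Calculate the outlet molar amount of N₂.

547 mol/s

Stoichiometric O₂ = 0.5 × 204 = 102 mol/s; O₂ fed = 102 × 1.426 = 145.5 mol/s.
N₂ fed = 145.5 × 79/21 = 547.2 mol/s.
Fuel reacted = 0.747 × 204 → ξ = 152.4 mol/s.
Outlet (n = n₀ + ν ξ):
  H₂: 204 − 1(152.4) = 51.61
  O₂: 145.5 − 0.5(152.4) = 69.26
  N₂: 547.2 (inert)
  H₂O: 0 + 1(152.4) = 152.4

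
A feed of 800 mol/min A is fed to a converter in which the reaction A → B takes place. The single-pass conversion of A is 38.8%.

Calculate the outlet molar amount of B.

A reacted = 0.388 × 800 = 310.4 mol/min; ν_A = −1, so ξ = 310.4/1 = 310.4 mol/min.
Outlet amounts (n = n₀ + ν ξ):
  A: 800 − 1(310.4) = 489.6
  B: 0 + 1(310.4) = 310.4

310 mol/min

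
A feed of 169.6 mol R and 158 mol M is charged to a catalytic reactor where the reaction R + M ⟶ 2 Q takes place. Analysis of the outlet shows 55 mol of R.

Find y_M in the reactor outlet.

For R: n = n₀ − 1ξ → 55 = 169.6 − 1ξ, giving ξ = 114.6 mol.
Outlet amounts (n = n₀ + ν ξ):
  R: 169.6 − 1(114.6) = 55
  M: 158 − 1(114.6) = 43.4
  Q: 0 + 2(114.6) = 229.2
Total out = 327.6 mol; y_M = 43.4 / 327.6 = 0.1325.

0.132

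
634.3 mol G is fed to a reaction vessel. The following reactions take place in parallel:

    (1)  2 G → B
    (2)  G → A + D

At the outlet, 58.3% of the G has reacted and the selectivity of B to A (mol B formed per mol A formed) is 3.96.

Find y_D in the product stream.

Conversion of G: G consumed = 0.583 × 634.3 = 369.8 mol = 2ξ₁ + 1ξ₂.
Selectivity: 1ξ₁ / (1ξ₂) = 3.96 → ξ₁ = 3.96 ξ₂.
Substitute: (2·3.96 + 1) ξ₂ = 369.8 → ξ₂ = 41.46 mol, ξ₁ = 164.2 mol.
Outlet amounts (n = n₀ + Σ ν·ξ):
  G: 634.3 − 2(164.2) − 1(41.46) = 264.5
  B: 0 + 1(164.2) = 164.2
  A: 0 + 1(41.46) = 41.46
  D: 0 + 1(41.46) = 41.46
Total out = 511.6 mol; y_D = 41.46 / 511.6 = 0.08104.

0.081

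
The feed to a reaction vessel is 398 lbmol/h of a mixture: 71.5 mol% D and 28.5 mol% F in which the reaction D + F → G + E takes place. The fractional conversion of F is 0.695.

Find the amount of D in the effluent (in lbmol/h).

206 lbmol/h

F reacted = 0.695 × 113.4 = 78.83 lbmol/h; ν_F = −1, so ξ = 78.83/1 = 78.83 lbmol/h.
Outlet amounts (n = n₀ + ν ξ):
  D: 284.6 − 1(78.83) = 205.7
  F: 113.4 − 1(78.83) = 34.6
  G: 0 + 1(78.83) = 78.83
  E: 0 + 1(78.83) = 78.83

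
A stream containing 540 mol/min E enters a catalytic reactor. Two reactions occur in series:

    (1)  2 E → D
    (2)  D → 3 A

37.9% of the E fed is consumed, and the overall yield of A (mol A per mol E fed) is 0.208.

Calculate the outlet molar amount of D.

64.9 mol/min

Conversion of E: E consumed = 2ξ₁ = 0.379 × 540 → ξ₁ = 102.3 mol/min.
Yield of A: 3ξ₂ / 540 = 0.208 → ξ₂ = 37.44 mol/min.
Outlet amounts (n = n₀ + Σ ν·ξ):
  E: 540 − 2(102.3) = 335.3
  D: 0 + 1(102.3) − 1(37.44) = 64.89
  A: 0 + 3(37.44) = 112.3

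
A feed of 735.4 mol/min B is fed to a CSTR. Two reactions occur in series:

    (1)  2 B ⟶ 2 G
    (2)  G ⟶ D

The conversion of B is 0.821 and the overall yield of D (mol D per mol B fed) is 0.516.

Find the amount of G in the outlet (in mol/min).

Conversion of B: B consumed = 2ξ₁ = 0.821 × 735.4 → ξ₁ = 301.9 mol/min.
Yield of D: 1ξ₂ / 735.4 = 0.516 → ξ₂ = 379.5 mol/min.
Outlet amounts (n = n₀ + Σ ν·ξ):
  B: 735.4 − 2(301.9) = 131.6
  G: 0 + 2(301.9) − 1(379.5) = 224.3
  D: 0 + 1(379.5) = 379.5

224 mol/min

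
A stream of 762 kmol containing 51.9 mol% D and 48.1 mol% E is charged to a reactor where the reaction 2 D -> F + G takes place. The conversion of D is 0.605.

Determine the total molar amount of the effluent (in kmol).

762 kmol

D reacted = 0.605 × 395.5 = 239.3 kmol; ν_D = −2, so ξ = 239.3/2 = 119.6 kmol.
Outlet amounts (n = n₀ + ν ξ):
  D: 395.5 − 2(119.6) = 156.2
  F: 0 + 1(119.6) = 119.6
  G: 0 + 1(119.6) = 119.6
  E: 366.5 (inert)
Total out = 156.2 + 119.6 + 119.6 + 366.5 = 762 kmol.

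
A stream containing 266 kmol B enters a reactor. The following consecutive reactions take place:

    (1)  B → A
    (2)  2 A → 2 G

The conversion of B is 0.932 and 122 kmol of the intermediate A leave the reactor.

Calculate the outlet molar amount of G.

126 kmol

Conversion of B: B consumed = 1ξ₁ = 0.932 × 266 → ξ₁ = 247.9 kmol.
A balance: n_A = 0 + 1ξ₁ − 2ξ₂ = 122 → ξ₂ = (1·247.9 − 122)/2 = 62.96 kmol.
Outlet amounts (n = n₀ + Σ ν·ξ):
  B: 266 − 1(247.9) = 18.09
  A: 0 + 1(247.9) − 2(62.96) = 122
  G: 0 + 2(62.96) = 125.9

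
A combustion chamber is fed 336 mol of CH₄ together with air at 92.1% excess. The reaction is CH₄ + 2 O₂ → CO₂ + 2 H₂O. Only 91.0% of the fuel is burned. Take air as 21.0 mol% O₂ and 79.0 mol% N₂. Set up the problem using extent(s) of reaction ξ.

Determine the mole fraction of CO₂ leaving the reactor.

0.0472

Stoichiometric O₂ = 2 × 336 = 672 mol; O₂ fed = 672 × 1.921 = 1291 mol.
N₂ fed = 1291 × 79/21 = 4856 mol.
Fuel reacted = 0.91 × 336 → ξ = 305.8 mol.
Outlet (n = n₀ + ν ξ):
  CH₄: 336 − 1(305.8) = 30.24
  O₂: 1291 − 2(305.8) = 679.4
  N₂: 4856 (inert)
  CO₂: 0 + 1(305.8) = 305.8
  H₂O: 0 + 2(305.8) = 611.5
Total out = 6483 mol; y_CO₂ = 305.8 / 6483 = 0.04716.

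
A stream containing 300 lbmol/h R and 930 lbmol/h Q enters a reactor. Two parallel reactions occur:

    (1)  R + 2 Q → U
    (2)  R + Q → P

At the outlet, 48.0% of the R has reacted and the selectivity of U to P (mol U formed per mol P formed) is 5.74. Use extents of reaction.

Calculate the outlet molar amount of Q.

Conversion of R: R consumed = 0.48 × 300 = 144 lbmol/h = 1ξ₁ + 1ξ₂.
Selectivity: 1ξ₁ / (1ξ₂) = 5.74 → ξ₁ = 5.74 ξ₂.
Substitute: (1·5.74 + 1) ξ₂ = 144 → ξ₂ = 21.36 lbmol/h, ξ₁ = 122.6 lbmol/h.
Outlet amounts (n = n₀ + Σ ν·ξ):
  R: 300 − 1(122.6) − 1(21.36) = 156
  Q: 930 − 2(122.6) − 1(21.36) = 663.4
  U: 0 + 1(122.6) = 122.6
  P: 0 + 1(21.36) = 21.36

663 lbmol/h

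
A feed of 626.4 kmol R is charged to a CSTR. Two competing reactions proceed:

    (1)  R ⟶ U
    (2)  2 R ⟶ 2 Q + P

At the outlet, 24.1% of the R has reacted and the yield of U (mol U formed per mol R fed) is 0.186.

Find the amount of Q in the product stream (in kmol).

Yield of U: 1ξ₁ / 626.4 = 0.186 → ξ₁ = 116.5 kmol.
Conversion of R: 1ξ₁ + 2ξ₂ = 0.241 × 626.4 = 151 → ξ₂ = 17.23 kmol.
Outlet amounts (n = n₀ + Σ ν·ξ):
  R: 626.4 − 1(116.5) − 2(17.23) = 475.4
  U: 0 + 1(116.5) = 116.5
  Q: 0 + 2(17.23) = 34.45
  P: 0 + 1(17.23) = 17.23

34.5 kmol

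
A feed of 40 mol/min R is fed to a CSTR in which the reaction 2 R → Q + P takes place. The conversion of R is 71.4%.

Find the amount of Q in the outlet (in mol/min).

14.3 mol/min

R reacted = 0.714 × 40 = 28.56 mol/min; ν_R = −2, so ξ = 28.56/2 = 14.28 mol/min.
Outlet amounts (n = n₀ + ν ξ):
  R: 40 − 2(14.28) = 11.44
  Q: 0 + 1(14.28) = 14.28
  P: 0 + 1(14.28) = 14.28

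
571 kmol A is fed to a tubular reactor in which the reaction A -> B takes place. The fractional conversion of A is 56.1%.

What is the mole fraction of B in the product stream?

A reacted = 0.561 × 571 = 320.3 kmol; ν_A = −1, so ξ = 320.3/1 = 320.3 kmol.
Outlet amounts (n = n₀ + ν ξ):
  A: 571 − 1(320.3) = 250.7
  B: 0 + 1(320.3) = 320.3
Total out = 571 kmol; y_B = 320.3 / 571 = 0.561.

0.561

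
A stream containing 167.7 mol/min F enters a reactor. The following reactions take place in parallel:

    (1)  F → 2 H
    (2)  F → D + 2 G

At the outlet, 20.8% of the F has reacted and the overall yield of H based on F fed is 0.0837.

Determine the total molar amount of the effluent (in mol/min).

230 mol/min

Yield of H: 2ξ₁ / 167.7 = 0.0837 → ξ₁ = 7.018 mol/min.
Conversion of F: 1ξ₁ + 1ξ₂ = 0.208 × 167.7 = 34.88 → ξ₂ = 27.86 mol/min.
Outlet amounts (n = n₀ + Σ ν·ξ):
  F: 167.7 − 1(7.018) − 1(27.86) = 132.8
  H: 0 + 2(7.018) = 14.04
  D: 0 + 1(27.86) = 27.86
  G: 0 + 2(27.86) = 55.73
Total out = 132.8 + 14.04 + 27.86 + 55.73 = 230.4 mol/min.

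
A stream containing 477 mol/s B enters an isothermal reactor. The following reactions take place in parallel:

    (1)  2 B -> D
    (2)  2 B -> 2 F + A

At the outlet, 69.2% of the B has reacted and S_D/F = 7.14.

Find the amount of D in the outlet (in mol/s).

154 mol/s

Conversion of B: B consumed = 0.692 × 477 = 330.1 mol/s = 2ξ₁ + 2ξ₂.
Selectivity: 1ξ₁ / (2ξ₂) = 7.14 → ξ₁ = 14.28 ξ₂.
Substitute: (2·14.28 + 2) ξ₂ = 330.1 → ξ₂ = 10.8 mol/s, ξ₁ = 154.2 mol/s.
Outlet amounts (n = n₀ + Σ ν·ξ):
  B: 477 − 2(154.2) − 2(10.8) = 146.9
  D: 0 + 1(154.2) = 154.2
  F: 0 + 2(10.8) = 21.6
  A: 0 + 1(10.8) = 10.8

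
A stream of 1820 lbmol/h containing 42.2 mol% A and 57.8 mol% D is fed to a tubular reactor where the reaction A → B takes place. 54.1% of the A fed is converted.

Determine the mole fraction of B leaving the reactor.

A reacted = 0.541 × 768 = 415.5 lbmol/h; ν_A = −1, so ξ = 415.5/1 = 415.5 lbmol/h.
Outlet amounts (n = n₀ + ν ξ):
  A: 768 − 1(415.5) = 352.5
  B: 0 + 1(415.5) = 415.5
  D: 1052 (inert)
Total out = 1820 lbmol/h; y_B = 415.5 / 1820 = 0.2283.

0.228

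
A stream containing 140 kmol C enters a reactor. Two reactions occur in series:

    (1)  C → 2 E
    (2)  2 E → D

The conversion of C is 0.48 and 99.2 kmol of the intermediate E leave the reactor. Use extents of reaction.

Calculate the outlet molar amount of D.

Conversion of C: C consumed = 1ξ₁ = 0.48 × 140 → ξ₁ = 67.2 kmol.
E balance: n_E = 0 + 2ξ₁ − 2ξ₂ = 99.2 → ξ₂ = (2·67.2 − 99.2)/2 = 17.6 kmol.
Outlet amounts (n = n₀ + Σ ν·ξ):
  C: 140 − 1(67.2) = 72.8
  E: 0 + 2(67.2) − 2(17.6) = 99.2
  D: 0 + 1(17.6) = 17.6

17.6 kmol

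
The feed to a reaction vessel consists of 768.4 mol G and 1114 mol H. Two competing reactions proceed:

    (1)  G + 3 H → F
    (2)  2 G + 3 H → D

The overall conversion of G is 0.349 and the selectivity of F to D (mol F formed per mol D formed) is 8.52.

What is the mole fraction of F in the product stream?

0.192

Conversion of G: G consumed = 0.349 × 768.4 = 268.2 mol = 1ξ₁ + 2ξ₂.
Selectivity: 1ξ₁ / (1ξ₂) = 8.52 → ξ₁ = 8.52 ξ₂.
Substitute: (1·8.52 + 2) ξ₂ = 268.2 → ξ₂ = 25.49 mol, ξ₁ = 217.2 mol.
Outlet amounts (n = n₀ + Σ ν·ξ):
  G: 768.4 − 1(217.2) − 2(25.49) = 500.2
  H: 1114 − 3(217.2) − 3(25.49) = 386
  F: 0 + 1(217.2) = 217.2
  D: 0 + 1(25.49) = 25.49
Total out = 1129 mol; y_F = 217.2 / 1129 = 0.1924.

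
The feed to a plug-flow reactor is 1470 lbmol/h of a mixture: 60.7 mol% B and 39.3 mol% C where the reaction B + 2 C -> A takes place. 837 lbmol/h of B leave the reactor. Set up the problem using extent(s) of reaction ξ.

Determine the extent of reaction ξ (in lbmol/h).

For B: n = n₀ − 1ξ → 837 = 892.3 − 1ξ, giving ξ = 55.29 lbmol/h.
Outlet amounts (n = n₀ + ν ξ):
  B: 892.3 − 1(55.29) = 837
  C: 577.7 − 2(55.29) = 467.1
  A: 0 + 1(55.29) = 55.29

ξ = 55.3 lbmol/h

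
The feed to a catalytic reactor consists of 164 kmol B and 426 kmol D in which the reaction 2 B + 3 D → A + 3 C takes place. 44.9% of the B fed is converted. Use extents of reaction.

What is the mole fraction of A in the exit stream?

0.0666

B reacted = 0.449 × 164 = 73.64 kmol; ν_B = −2, so ξ = 73.64/2 = 36.82 kmol.
Outlet amounts (n = n₀ + ν ξ):
  B: 164 − 2(36.82) = 90.36
  D: 426 − 3(36.82) = 315.5
  A: 0 + 1(36.82) = 36.82
  C: 0 + 3(36.82) = 110.5
Total out = 553.2 kmol; y_A = 36.82 / 553.2 = 0.06656.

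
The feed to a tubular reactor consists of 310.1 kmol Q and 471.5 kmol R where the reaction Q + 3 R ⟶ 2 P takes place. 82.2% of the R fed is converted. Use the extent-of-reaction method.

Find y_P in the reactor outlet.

R reacted = 0.822 × 471.5 = 387.6 kmol; ν_R = −3, so ξ = 387.6/3 = 129.2 kmol.
Outlet amounts (n = n₀ + ν ξ):
  Q: 310.1 − 1(129.2) = 180.9
  R: 471.5 − 3(129.2) = 83.93
  P: 0 + 2(129.2) = 258.4
Total out = 523.2 kmol; y_P = 258.4 / 523.2 = 0.4938.

0.494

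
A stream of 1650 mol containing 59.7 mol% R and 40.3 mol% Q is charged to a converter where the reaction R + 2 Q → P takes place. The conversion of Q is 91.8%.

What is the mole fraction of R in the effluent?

Q reacted = 0.918 × 665 = 610.4 mol; ν_Q = −2, so ξ = 610.4/2 = 305.2 mol.
Outlet amounts (n = n₀ + ν ξ):
  R: 985 − 1(305.2) = 679.8
  Q: 665 − 2(305.2) = 54.53
  P: 0 + 1(305.2) = 305.2
Total out = 1040 mol; y_R = 679.8 / 1040 = 0.654.

0.654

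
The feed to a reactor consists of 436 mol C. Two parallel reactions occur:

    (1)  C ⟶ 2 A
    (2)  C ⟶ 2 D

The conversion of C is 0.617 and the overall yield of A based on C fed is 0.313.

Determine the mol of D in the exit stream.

Yield of A: 2ξ₁ / 436 = 0.313 → ξ₁ = 68.23 mol.
Conversion of C: 1ξ₁ + 1ξ₂ = 0.617 × 436 = 269 → ξ₂ = 200.8 mol.
Outlet amounts (n = n₀ + Σ ν·ξ):
  C: 436 − 1(68.23) − 1(200.8) = 167
  A: 0 + 2(68.23) = 136.5
  D: 0 + 2(200.8) = 401.6

402 mol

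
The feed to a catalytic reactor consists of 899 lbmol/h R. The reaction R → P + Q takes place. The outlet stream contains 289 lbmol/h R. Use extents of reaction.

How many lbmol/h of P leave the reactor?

For R: n = n₀ − 1ξ → 289 = 899 − 1ξ, giving ξ = 610 lbmol/h.
Outlet amounts (n = n₀ + ν ξ):
  R: 899 − 1(610) = 289
  P: 0 + 1(610) = 610
  Q: 0 + 1(610) = 610

610 lbmol/h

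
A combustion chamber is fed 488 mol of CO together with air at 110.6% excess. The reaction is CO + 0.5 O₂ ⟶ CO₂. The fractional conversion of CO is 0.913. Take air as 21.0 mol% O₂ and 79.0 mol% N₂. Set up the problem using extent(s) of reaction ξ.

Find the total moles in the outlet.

Stoichiometric O₂ = 0.5 × 488 = 244 mol; O₂ fed = 244 × 2.106 = 513.9 mol.
N₂ fed = 513.9 × 79/21 = 1933 mol.
Fuel reacted = 0.913 × 488 → ξ = 445.5 mol.
Outlet (n = n₀ + ν ξ):
  CO: 488 − 1(445.5) = 42.46
  O₂: 513.9 − 0.5(445.5) = 291.1
  N₂: 1933 (inert)
  CO₂: 0 + 1(445.5) = 445.5
Total out = 42.46 + 291.1 + 1933 + 445.5 = 2712 mol.

2710 mol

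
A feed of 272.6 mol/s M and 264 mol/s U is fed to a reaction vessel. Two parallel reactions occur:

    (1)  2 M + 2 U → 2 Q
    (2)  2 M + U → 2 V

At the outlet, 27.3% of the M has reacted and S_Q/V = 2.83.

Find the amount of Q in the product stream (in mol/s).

Conversion of M: M consumed = 0.273 × 272.6 = 74.42 mol/s = 2ξ₁ + 2ξ₂.
Selectivity: 2ξ₁ / (2ξ₂) = 2.83 → ξ₁ = 2.83 ξ₂.
Substitute: (2·2.83 + 2) ξ₂ = 74.42 → ξ₂ = 9.715 mol/s, ξ₁ = 27.49 mol/s.
Outlet amounts (n = n₀ + Σ ν·ξ):
  M: 272.6 − 2(27.49) − 2(9.715) = 198.2
  U: 264 − 2(27.49) − 1(9.715) = 199.3
  Q: 0 + 2(27.49) = 54.99
  V: 0 + 2(9.715) = 19.43

55 mol/s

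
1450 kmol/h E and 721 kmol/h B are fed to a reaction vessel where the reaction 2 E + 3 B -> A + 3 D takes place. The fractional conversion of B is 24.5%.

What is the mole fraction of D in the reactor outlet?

B reacted = 0.245 × 721 = 176.6 kmol/h; ν_B = −3, so ξ = 176.6/3 = 58.88 kmol/h.
Outlet amounts (n = n₀ + ν ξ):
  E: 1450 − 2(58.88) = 1332
  B: 721 − 3(58.88) = 544.4
  A: 0 + 1(58.88) = 58.88
  D: 0 + 3(58.88) = 176.6
Total out = 2112 kmol/h; y_D = 176.6 / 2112 = 0.08363.

0.0836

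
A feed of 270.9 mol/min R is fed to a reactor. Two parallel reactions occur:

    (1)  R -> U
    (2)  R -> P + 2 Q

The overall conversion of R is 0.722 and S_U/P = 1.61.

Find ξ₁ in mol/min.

Conversion of R: R consumed = 0.722 × 270.9 = 195.6 mol/min = 1ξ₁ + 1ξ₂.
Selectivity: 1ξ₁ / (1ξ₂) = 1.61 → ξ₁ = 1.61 ξ₂.
Substitute: (1·1.61 + 1) ξ₂ = 195.6 → ξ₂ = 74.94 mol/min, ξ₁ = 120.7 mol/min.
Outlet amounts (n = n₀ + Σ ν·ξ):
  R: 270.9 − 1(120.7) − 1(74.94) = 75.31
  U: 0 + 1(120.7) = 120.7
  P: 0 + 1(74.94) = 74.94
  Q: 0 + 2(74.94) = 149.9

ξ₁ = 121 mol/min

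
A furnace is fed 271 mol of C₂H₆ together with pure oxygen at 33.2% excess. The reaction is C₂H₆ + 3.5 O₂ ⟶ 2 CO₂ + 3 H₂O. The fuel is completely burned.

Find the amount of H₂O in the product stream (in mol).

Stoichiometric O₂ = 3.5 × 271 = 948.5 mol; O₂ fed = 948.5 × 1.332 = 1263 mol.
Fuel reacted = 1 × 271 → ξ = 271 mol.
Outlet (n = n₀ + ν ξ):
  C₂H₆: 271 − 1(271) = 0
  O₂: 1263 − 3.5(271) = 314.9
  CO₂: 0 + 2(271) = 542
  H₂O: 0 + 3(271) = 813

813 mol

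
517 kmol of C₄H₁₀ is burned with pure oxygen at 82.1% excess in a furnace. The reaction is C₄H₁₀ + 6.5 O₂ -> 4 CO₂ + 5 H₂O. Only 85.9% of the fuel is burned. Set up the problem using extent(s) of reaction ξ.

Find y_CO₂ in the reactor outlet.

Stoichiometric O₂ = 6.5 × 517 = 3360 kmol; O₂ fed = 3360 × 1.821 = 6119 kmol.
Fuel reacted = 0.859 × 517 → ξ = 444.1 kmol.
Outlet (n = n₀ + ν ξ):
  C₄H₁₀: 517 − 1(444.1) = 72.9
  O₂: 6119 − 6.5(444.1) = 3233
  CO₂: 0 + 4(444.1) = 1776
  H₂O: 0 + 5(444.1) = 2221
Total out = 7303 kmol; y_CO₂ = 1776 / 7303 = 0.2433.

0.243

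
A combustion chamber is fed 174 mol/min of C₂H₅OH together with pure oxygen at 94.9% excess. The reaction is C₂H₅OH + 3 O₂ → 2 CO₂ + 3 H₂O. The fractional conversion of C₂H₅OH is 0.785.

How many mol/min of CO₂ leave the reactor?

Stoichiometric O₂ = 3 × 174 = 522 mol/min; O₂ fed = 522 × 1.949 = 1017 mol/min.
Fuel reacted = 0.785 × 174 → ξ = 136.6 mol/min.
Outlet (n = n₀ + ν ξ):
  C₂H₅OH: 174 − 1(136.6) = 37.41
  O₂: 1017 − 3(136.6) = 607.6
  CO₂: 0 + 2(136.6) = 273.2
  H₂O: 0 + 3(136.6) = 409.8

273 mol/min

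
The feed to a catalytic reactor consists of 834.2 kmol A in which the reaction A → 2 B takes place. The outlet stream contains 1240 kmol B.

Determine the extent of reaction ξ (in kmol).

ξ = 620 kmol

For B: n = n₀ + 2ξ → 1240 = 0 + 2ξ, giving ξ = 620 kmol.
Outlet amounts (n = n₀ + ν ξ):
  A: 834.2 − 1(620) = 214.2
  B: 0 + 2(620) = 1240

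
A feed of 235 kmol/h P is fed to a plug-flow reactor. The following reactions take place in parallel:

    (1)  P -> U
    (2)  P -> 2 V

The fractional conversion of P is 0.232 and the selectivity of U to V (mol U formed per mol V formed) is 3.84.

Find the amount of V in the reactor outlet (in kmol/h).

12.6 kmol/h

Conversion of P: P consumed = 0.232 × 235 = 54.52 kmol/h = 1ξ₁ + 1ξ₂.
Selectivity: 1ξ₁ / (2ξ₂) = 3.84 → ξ₁ = 7.68 ξ₂.
Substitute: (1·7.68 + 1) ξ₂ = 54.52 → ξ₂ = 6.281 kmol/h, ξ₁ = 48.24 kmol/h.
Outlet amounts (n = n₀ + Σ ν·ξ):
  P: 235 − 1(48.24) − 1(6.281) = 180.5
  U: 0 + 1(48.24) = 48.24
  V: 0 + 2(6.281) = 12.56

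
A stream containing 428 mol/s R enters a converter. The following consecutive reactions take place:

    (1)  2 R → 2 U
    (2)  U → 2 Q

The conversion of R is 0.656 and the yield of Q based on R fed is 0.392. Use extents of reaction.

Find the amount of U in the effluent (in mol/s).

197 mol/s

Conversion of R: R consumed = 2ξ₁ = 0.656 × 428 → ξ₁ = 140.4 mol/s.
Yield of Q: 2ξ₂ / 428 = 0.392 → ξ₂ = 83.89 mol/s.
Outlet amounts (n = n₀ + Σ ν·ξ):
  R: 428 − 2(140.4) = 147.2
  U: 0 + 2(140.4) − 1(83.89) = 196.9
  Q: 0 + 2(83.89) = 167.8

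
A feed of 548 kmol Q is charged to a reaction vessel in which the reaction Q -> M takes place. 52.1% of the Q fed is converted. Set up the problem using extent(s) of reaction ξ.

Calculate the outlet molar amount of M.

286 kmol

Q reacted = 0.521 × 548 = 285.5 kmol; ν_Q = −1, so ξ = 285.5/1 = 285.5 kmol.
Outlet amounts (n = n₀ + ν ξ):
  Q: 548 − 1(285.5) = 262.5
  M: 0 + 1(285.5) = 285.5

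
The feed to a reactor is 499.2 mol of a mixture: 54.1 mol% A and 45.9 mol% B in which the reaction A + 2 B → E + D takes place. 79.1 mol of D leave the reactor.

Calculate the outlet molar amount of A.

For D: n = n₀ + 1ξ → 79.1 = 0 + 1ξ, giving ξ = 79.1 mol.
Outlet amounts (n = n₀ + ν ξ):
  A: 270.1 − 1(79.1) = 191
  B: 229.1 − 2(79.1) = 70.93
  E: 0 + 1(79.1) = 79.1
  D: 0 + 1(79.1) = 79.1

191 mol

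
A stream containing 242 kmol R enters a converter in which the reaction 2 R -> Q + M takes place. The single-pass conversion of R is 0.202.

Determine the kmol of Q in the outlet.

24.4 kmol

R reacted = 0.202 × 242 = 48.88 kmol; ν_R = −2, so ξ = 48.88/2 = 24.44 kmol.
Outlet amounts (n = n₀ + ν ξ):
  R: 242 − 2(24.44) = 193.1
  Q: 0 + 1(24.44) = 24.44
  M: 0 + 1(24.44) = 24.44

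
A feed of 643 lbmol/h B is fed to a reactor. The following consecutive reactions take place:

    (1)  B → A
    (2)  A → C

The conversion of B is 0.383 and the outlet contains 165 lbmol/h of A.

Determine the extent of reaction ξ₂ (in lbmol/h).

Conversion of B: B consumed = 1ξ₁ = 0.383 × 643 → ξ₁ = 246.3 lbmol/h.
A balance: n_A = 0 + 1ξ₁ − 1ξ₂ = 165 → ξ₂ = (1·246.3 − 165)/1 = 81.27 lbmol/h.
Outlet amounts (n = n₀ + Σ ν·ξ):
  B: 643 − 1(246.3) = 396.7
  A: 0 + 1(246.3) − 1(81.27) = 165
  C: 0 + 1(81.27) = 81.27

ξ₂ = 81.3 lbmol/h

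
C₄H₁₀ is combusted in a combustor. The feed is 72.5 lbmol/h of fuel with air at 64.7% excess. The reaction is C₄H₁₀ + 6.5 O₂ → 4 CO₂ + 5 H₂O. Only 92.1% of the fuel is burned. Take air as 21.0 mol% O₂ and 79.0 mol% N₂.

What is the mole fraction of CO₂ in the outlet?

0.069

Stoichiometric O₂ = 6.5 × 72.5 = 471.2 lbmol/h; O₂ fed = 471.2 × 1.647 = 776.1 lbmol/h.
N₂ fed = 776.1 × 79/21 = 2920 lbmol/h.
Fuel reacted = 0.921 × 72.5 → ξ = 66.77 lbmol/h.
Outlet (n = n₀ + ν ξ):
  C₄H₁₀: 72.5 − 1(66.77) = 5.727
  O₂: 776.1 − 6.5(66.77) = 342.1
  N₂: 2920 (inert)
  CO₂: 0 + 4(66.77) = 267.1
  H₂O: 0 + 5(66.77) = 333.9
Total out = 3869 lbmol/h; y_CO₂ = 267.1 / 3869 = 0.06904.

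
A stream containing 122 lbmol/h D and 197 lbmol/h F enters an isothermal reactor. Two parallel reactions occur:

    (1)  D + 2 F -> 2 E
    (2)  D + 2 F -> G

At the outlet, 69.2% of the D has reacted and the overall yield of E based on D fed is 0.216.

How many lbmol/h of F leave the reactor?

28.2 lbmol/h

Yield of E: 2ξ₁ / 122 = 0.216 → ξ₁ = 13.18 lbmol/h.
Conversion of D: 1ξ₁ + 1ξ₂ = 0.692 × 122 = 84.42 → ξ₂ = 71.25 lbmol/h.
Outlet amounts (n = n₀ + Σ ν·ξ):
  D: 122 − 1(13.18) − 1(71.25) = 37.58
  F: 197 − 2(13.18) − 2(71.25) = 28.15
  E: 0 + 2(13.18) = 26.35
  G: 0 + 1(71.25) = 71.25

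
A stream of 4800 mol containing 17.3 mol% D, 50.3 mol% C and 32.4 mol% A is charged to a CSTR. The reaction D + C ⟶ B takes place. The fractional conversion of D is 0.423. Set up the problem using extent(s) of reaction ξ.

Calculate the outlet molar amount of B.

351 mol

D reacted = 0.423 × 830.4 = 351.3 mol; ν_D = −1, so ξ = 351.3/1 = 351.3 mol.
Outlet amounts (n = n₀ + ν ξ):
  D: 830.4 − 1(351.3) = 479.1
  C: 2414 − 1(351.3) = 2063
  B: 0 + 1(351.3) = 351.3
  A: 1555 (inert)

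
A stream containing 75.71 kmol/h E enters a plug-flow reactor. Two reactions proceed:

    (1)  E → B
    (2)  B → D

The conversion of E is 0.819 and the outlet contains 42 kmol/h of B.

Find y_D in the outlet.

0.264

Conversion of E: E consumed = 1ξ₁ = 0.819 × 75.71 → ξ₁ = 62.01 kmol/h.
B balance: n_B = 0 + 1ξ₁ − 1ξ₂ = 42 → ξ₂ = (1·62.01 − 42)/1 = 20.01 kmol/h.
Outlet amounts (n = n₀ + Σ ν·ξ):
  E: 75.71 − 1(62.01) = 13.7
  B: 0 + 1(62.01) − 1(20.01) = 42
  D: 0 + 1(20.01) = 20.01
Total out = 75.71 kmol/h; y_D = 20.01 / 75.71 = 0.2643.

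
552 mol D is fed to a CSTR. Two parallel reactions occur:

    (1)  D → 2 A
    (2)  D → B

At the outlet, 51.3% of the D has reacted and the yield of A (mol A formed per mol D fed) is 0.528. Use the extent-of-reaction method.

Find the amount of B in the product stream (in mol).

Yield of A: 2ξ₁ / 552 = 0.528 → ξ₁ = 145.7 mol.
Conversion of D: 1ξ₁ + 1ξ₂ = 0.513 × 552 = 283.2 → ξ₂ = 137.4 mol.
Outlet amounts (n = n₀ + Σ ν·ξ):
  D: 552 − 1(145.7) − 1(137.4) = 268.8
  A: 0 + 2(145.7) = 291.5
  B: 0 + 1(137.4) = 137.4

137 mol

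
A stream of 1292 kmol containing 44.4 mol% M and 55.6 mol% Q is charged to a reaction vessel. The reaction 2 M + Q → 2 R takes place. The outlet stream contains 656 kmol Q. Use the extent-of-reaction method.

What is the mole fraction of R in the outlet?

For Q: n = n₀ − 1ξ → 656 = 718.4 − 1ξ, giving ξ = 62.35 kmol.
Outlet amounts (n = n₀ + ν ξ):
  M: 573.6 − 2(62.35) = 448.9
  Q: 718.4 − 1(62.35) = 656
  R: 0 + 2(62.35) = 124.7
Total out = 1230 kmol; y_R = 124.7 / 1230 = 0.1014.

0.101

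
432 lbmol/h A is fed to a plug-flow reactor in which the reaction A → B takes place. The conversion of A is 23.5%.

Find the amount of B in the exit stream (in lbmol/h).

A reacted = 0.235 × 432 = 101.5 lbmol/h; ν_A = −1, so ξ = 101.5/1 = 101.5 lbmol/h.
Outlet amounts (n = n₀ + ν ξ):
  A: 432 − 1(101.5) = 330.5
  B: 0 + 1(101.5) = 101.5

102 lbmol/h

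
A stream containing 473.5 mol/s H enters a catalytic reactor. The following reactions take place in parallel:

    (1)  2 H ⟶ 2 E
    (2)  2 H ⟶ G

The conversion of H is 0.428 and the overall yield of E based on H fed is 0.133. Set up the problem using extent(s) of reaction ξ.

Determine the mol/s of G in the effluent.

Yield of E: 2ξ₁ / 473.5 = 0.133 → ξ₁ = 31.49 mol/s.
Conversion of H: 2ξ₁ + 2ξ₂ = 0.428 × 473.5 = 202.7 → ξ₂ = 69.84 mol/s.
Outlet amounts (n = n₀ + Σ ν·ξ):
  H: 473.5 − 2(31.49) − 2(69.84) = 270.8
  E: 0 + 2(31.49) = 62.98
  G: 0 + 1(69.84) = 69.84

69.8 mol/s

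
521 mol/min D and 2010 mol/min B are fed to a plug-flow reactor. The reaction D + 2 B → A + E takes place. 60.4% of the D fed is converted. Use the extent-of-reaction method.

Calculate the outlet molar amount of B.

1380 mol/min

D reacted = 0.604 × 521 = 314.7 mol/min; ν_D = −1, so ξ = 314.7/1 = 314.7 mol/min.
Outlet amounts (n = n₀ + ν ξ):
  D: 521 − 1(314.7) = 206.3
  B: 2010 − 2(314.7) = 1381
  A: 0 + 1(314.7) = 314.7
  E: 0 + 1(314.7) = 314.7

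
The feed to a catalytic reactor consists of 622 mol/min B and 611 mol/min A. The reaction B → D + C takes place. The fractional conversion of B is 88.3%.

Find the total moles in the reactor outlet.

B reacted = 0.883 × 622 = 549.2 mol/min; ν_B = −1, so ξ = 549.2/1 = 549.2 mol/min.
Outlet amounts (n = n₀ + ν ξ):
  B: 622 − 1(549.2) = 72.77
  D: 0 + 1(549.2) = 549.2
  C: 0 + 1(549.2) = 549.2
  A: 611 (inert)
Total out = 72.77 + 549.2 + 549.2 + 611 = 1782 mol/min.

1780 mol/min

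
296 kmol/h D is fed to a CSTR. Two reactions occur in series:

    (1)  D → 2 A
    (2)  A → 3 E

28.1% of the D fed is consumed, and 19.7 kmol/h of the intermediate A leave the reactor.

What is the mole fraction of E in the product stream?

0.654

Conversion of D: D consumed = 1ξ₁ = 0.281 × 296 → ξ₁ = 83.18 kmol/h.
A balance: n_A = 0 + 2ξ₁ − 1ξ₂ = 19.7 → ξ₂ = (2·83.18 − 19.7)/1 = 146.7 kmol/h.
Outlet amounts (n = n₀ + Σ ν·ξ):
  D: 296 − 1(83.18) = 212.8
  A: 0 + 2(83.18) − 1(146.7) = 19.7
  E: 0 + 3(146.7) = 440
Total out = 672.5 kmol/h; y_E = 440 / 672.5 = 0.6542.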